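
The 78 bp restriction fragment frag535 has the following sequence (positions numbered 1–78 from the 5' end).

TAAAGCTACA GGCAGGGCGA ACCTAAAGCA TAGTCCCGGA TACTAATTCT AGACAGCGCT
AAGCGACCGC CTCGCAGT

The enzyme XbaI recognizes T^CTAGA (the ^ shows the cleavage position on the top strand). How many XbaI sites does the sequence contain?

1

TCTAGA occurs starting at position 48.
XbaI cuts at 1 site.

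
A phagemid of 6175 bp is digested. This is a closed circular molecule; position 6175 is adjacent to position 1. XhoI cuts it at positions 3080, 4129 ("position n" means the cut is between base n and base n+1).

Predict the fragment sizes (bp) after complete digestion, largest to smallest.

Circular molecule, 2 cuts → 2 fragments:
  4129 − 3080 = 1049 bp
  wrap: 6175 − 4129 + 3080 = 5126 bp
Sorted largest to smallest: 5126, 1049 bp.

5126, 1049 bp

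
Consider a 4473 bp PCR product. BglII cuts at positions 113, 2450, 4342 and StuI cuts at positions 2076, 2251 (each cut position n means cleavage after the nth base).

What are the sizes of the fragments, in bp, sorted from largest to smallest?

Combined cut positions (sorted): 113, 2076, 2251, 2450, 4342.
Linear molecule, 5 cuts → 6 fragments:
  113 − 0 = 113 bp
  2076 − 113 = 1963 bp
  2251 − 2076 = 175 bp
  2450 − 2251 = 199 bp
  4342 − 2450 = 1892 bp
  4473 − 4342 = 131 bp
Sorted largest to smallest: 1963, 1892, 199, 175, 131, 113 bp.

1963, 1892, 199, 175, 131, 113 bp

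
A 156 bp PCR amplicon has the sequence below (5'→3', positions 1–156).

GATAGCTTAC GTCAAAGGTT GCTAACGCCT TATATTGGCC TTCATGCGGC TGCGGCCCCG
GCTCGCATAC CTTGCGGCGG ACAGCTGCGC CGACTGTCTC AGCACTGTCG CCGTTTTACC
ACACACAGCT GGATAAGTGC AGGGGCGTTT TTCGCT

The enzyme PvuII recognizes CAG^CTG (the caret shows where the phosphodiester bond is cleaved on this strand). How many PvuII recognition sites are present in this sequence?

2

CAGCTG occurs starting at positions 82, 126.
PvuII cuts at 2 sites.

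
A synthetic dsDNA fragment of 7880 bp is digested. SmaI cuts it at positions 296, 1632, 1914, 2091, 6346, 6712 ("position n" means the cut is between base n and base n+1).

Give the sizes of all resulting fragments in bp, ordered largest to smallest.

4255, 1336, 1168, 366, 296, 282, 177 bp

Linear molecule, 6 cuts → 7 fragments:
  296 − 0 = 296 bp
  1632 − 296 = 1336 bp
  1914 − 1632 = 282 bp
  2091 − 1914 = 177 bp
  6346 − 2091 = 4255 bp
  6712 − 6346 = 366 bp
  7880 − 6712 = 1168 bp
Sorted largest to smallest: 4255, 1336, 1168, 366, 296, 282, 177 bp.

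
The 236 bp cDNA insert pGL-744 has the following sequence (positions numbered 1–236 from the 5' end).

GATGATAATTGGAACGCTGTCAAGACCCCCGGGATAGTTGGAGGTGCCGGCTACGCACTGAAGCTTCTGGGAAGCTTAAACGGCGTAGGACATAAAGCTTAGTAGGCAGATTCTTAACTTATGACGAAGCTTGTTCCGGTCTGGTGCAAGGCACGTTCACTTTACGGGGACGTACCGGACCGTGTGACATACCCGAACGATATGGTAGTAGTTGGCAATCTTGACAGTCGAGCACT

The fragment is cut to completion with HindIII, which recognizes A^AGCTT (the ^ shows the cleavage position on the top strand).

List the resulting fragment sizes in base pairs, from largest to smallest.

HindIII sites (AAGCTT) start at positions 61, 72, 95, 127.
HindIII cuts after the first base of each site, so after positions 61, 72, 95, 127.
Linear molecule, 4 cuts → 5 fragments:
  1–61 → 61 bp
  62–72 → 11 bp
  73–95 → 23 bp
  96–127 → 32 bp
  128–236 → 109 bp
Sorted largest to smallest: 109, 61, 32, 23, 11 bp.

109, 61, 32, 23, 11 bp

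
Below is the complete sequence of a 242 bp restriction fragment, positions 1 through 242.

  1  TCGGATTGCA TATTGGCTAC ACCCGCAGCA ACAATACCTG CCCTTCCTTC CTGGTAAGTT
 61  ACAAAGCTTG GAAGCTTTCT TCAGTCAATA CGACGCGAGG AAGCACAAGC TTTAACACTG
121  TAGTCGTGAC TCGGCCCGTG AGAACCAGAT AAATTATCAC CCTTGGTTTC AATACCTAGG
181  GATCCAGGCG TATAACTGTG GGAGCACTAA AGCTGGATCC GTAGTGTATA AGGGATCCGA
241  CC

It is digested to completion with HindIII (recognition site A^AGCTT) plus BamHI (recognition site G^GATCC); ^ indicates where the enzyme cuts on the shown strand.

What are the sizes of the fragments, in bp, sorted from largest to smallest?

HindIII sites (AAGCTT) start at positions 64, 72, 107.
HindIII cuts after the first base of each site, so after positions 64, 72, 107.
BamHI sites (GGATCC) start at positions 180, 215, 233.
BamHI cuts after the first base of each site, so after positions 180, 215, 233.
Combined cut positions: 64, 72, 107, 180, 215, 233.
Linear molecule, 6 cuts → 7 fragments:
  1–64 → 64 bp
  65–72 → 8 bp
  73–107 → 35 bp
  108–180 → 73 bp
  181–215 → 35 bp
  216–233 → 18 bp
  234–242 → 9 bp
Sorted largest to smallest: 73, 64, 35, 35, 18, 9, 8 bp.

73, 64, 35, 35, 18, 9, 8 bp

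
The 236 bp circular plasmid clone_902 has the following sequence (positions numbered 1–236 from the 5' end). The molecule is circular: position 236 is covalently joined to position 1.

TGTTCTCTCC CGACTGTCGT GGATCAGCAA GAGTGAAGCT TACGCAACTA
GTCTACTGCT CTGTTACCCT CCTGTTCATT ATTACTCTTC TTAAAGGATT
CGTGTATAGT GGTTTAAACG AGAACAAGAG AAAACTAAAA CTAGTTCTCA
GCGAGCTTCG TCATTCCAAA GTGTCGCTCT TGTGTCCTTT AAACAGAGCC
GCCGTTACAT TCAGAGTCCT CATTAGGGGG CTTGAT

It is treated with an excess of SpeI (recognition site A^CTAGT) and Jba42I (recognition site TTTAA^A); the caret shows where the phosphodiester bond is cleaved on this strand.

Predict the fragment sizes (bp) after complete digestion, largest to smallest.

91, 70, 52, 23 bp

SpeI sites (ACTAGT) start at positions 47, 140.
SpeI cuts after the first base of each site, so after positions 47, 140.
Jba42I sites (TTTAAA) start at positions 113, 188.
Jba42I cuts after base 5 of each site (before the last base), so after positions 117, 192.
Combined cut positions: 47, 117, 140, 192.
Circular molecule, 4 cuts → 4 fragments:
  48–117 → 70 bp
  118–140 → 23 bp
  141–192 → 52 bp
  193–236 then 1–47 → 44 + 47 = 91 bp
Sorted largest to smallest: 91, 70, 52, 23 bp.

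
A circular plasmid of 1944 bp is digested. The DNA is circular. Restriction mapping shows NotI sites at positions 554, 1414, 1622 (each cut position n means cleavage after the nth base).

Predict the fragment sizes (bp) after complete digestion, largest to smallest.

876, 860, 208 bp

Circular molecule, 3 cuts → 3 fragments:
  1414 − 554 = 860 bp
  1622 − 1414 = 208 bp
  wrap: 1944 − 1622 + 554 = 876 bp
Sorted largest to smallest: 876, 860, 208 bp.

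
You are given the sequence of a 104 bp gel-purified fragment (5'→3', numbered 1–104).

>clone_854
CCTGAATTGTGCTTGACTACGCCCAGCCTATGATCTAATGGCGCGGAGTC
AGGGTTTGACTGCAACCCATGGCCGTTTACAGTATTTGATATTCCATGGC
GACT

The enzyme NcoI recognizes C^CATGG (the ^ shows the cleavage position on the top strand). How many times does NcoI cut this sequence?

2

CCATGG occurs starting at positions 67, 94.
NcoI cuts at 2 sites.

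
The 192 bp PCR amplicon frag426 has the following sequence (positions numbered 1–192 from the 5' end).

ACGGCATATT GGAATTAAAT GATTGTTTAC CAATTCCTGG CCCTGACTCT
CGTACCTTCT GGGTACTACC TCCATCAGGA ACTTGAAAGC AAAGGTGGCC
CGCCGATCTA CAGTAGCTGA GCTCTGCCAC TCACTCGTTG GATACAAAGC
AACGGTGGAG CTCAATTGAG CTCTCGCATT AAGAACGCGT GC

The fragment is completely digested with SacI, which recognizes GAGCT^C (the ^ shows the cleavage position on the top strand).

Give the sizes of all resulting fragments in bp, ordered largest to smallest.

123, 39, 20, 10 bp

SacI sites (GAGCTC) start at positions 119, 158, 168.
SacI cuts after base 5 of each site (before the last base), so after positions 123, 162, 172.
Linear molecule, 3 cuts → 4 fragments:
  1–123 → 123 bp
  124–162 → 39 bp
  163–172 → 10 bp
  173–192 → 20 bp
Sorted largest to smallest: 123, 39, 20, 10 bp.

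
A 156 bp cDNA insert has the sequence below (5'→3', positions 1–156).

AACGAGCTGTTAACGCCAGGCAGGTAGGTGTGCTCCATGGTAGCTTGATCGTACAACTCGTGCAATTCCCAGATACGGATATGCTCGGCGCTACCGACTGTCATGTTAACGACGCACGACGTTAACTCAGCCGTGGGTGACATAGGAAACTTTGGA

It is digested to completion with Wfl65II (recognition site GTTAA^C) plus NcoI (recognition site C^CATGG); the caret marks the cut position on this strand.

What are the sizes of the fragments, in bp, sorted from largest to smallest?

74, 31, 22, 16, 13 bp

Wfl65II sites (GTTAAC) start at positions 9, 105, 121.
Wfl65II cuts after base 5 of each site (before the last base), so after positions 13, 109, 125.
The NcoI site (CCATGG) starts at position 35.
NcoI cuts after the first base of each site, so after position 35.
Combined cut positions: 13, 35, 109, 125.
Linear molecule, 4 cuts → 5 fragments:
  1–13 → 13 bp
  14–35 → 22 bp
  36–109 → 74 bp
  110–125 → 16 bp
  126–156 → 31 bp
Sorted largest to smallest: 74, 31, 22, 16, 13 bp.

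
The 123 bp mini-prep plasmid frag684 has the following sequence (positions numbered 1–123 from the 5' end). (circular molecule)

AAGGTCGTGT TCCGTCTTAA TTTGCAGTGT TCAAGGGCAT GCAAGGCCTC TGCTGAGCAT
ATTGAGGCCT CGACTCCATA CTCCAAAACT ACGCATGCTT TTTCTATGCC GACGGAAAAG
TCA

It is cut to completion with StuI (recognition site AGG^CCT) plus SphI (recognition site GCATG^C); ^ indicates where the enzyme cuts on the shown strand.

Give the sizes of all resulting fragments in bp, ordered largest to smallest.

StuI sites (AGGCCT) start at positions 44, 65.
StuI cuts after base 3 of each site, so after positions 46, 67.
SphI sites (GCATGC) start at positions 37, 93.
SphI cuts after base 5 of each site (before the last base), so after positions 41, 97.
Combined cut positions: 41, 46, 67, 97.
Circular molecule, 4 cuts → 4 fragments:
  42–46 → 5 bp
  47–67 → 21 bp
  68–97 → 30 bp
  98–123 then 1–41 → 26 + 41 = 67 bp
Sorted largest to smallest: 67, 30, 21, 5 bp.

67, 30, 21, 5 bp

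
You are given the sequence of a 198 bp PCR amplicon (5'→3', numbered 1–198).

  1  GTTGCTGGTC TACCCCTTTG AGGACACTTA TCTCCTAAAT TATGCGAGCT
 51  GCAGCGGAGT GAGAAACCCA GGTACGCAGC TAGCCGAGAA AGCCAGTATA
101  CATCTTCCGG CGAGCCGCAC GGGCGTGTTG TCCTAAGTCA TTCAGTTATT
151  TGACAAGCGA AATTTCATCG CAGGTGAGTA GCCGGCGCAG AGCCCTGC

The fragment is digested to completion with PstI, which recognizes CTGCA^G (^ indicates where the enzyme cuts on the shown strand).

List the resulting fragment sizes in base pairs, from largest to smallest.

145, 53 bp

The PstI site (CTGCAG) starts at position 49.
PstI cuts after base 5 of each site (before the last base), so after position 53.
Linear molecule, 1 cut → 2 fragments:
  1–53 → 53 bp
  54–198 → 145 bp
Sorted largest to smallest: 145, 53 bp.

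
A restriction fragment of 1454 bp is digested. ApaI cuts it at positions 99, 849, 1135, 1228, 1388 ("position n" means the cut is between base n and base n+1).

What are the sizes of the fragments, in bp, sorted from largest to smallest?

Linear molecule, 5 cuts → 6 fragments:
  99 − 0 = 99 bp
  849 − 99 = 750 bp
  1135 − 849 = 286 bp
  1228 − 1135 = 93 bp
  1388 − 1228 = 160 bp
  1454 − 1388 = 66 bp
Sorted largest to smallest: 750, 286, 160, 99, 93, 66 bp.

750, 286, 160, 99, 93, 66 bp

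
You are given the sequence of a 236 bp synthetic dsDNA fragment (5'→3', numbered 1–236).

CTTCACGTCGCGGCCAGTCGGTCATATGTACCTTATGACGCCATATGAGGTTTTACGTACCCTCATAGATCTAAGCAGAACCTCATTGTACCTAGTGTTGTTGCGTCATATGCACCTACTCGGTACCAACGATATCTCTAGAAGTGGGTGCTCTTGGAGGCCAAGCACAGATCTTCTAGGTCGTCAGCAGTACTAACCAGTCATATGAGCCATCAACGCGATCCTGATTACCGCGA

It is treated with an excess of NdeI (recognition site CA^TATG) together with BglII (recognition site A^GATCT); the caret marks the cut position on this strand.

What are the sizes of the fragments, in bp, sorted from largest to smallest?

NdeI sites (CATATG) start at positions 23, 42, 107, 202.
NdeI cuts after base 2 of each site, so after positions 24, 43, 108, 203.
BglII sites (AGATCT) start at positions 67, 169.
BglII cuts after the first base of each site, so after positions 67, 169.
Combined cut positions: 24, 43, 67, 108, 169, 203.
Linear molecule, 6 cuts → 7 fragments:
  1–24 → 24 bp
  25–43 → 19 bp
  44–67 → 24 bp
  68–108 → 41 bp
  109–169 → 61 bp
  170–203 → 34 bp
  204–236 → 33 bp
Sorted largest to smallest: 61, 41, 34, 33, 24, 24, 19 bp.

61, 41, 34, 33, 24, 24, 19 bp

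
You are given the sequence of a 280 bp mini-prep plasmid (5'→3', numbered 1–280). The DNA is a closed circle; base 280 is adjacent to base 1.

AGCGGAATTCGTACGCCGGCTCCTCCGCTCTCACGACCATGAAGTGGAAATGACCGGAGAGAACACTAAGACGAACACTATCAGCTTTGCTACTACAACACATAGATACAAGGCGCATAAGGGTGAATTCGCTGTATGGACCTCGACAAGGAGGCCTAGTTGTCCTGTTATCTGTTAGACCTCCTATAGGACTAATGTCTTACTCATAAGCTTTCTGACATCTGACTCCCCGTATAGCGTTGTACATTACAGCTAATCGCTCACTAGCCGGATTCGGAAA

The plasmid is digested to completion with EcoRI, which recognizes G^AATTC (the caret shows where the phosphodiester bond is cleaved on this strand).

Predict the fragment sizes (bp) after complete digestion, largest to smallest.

EcoRI sites (GAATTC) start at positions 5, 125.
EcoRI cuts after the first base of each site, so after positions 5, 125.
Circular molecule, 2 cuts → 2 fragments:
  6–125 → 120 bp
  126–280 then 1–5 → 155 + 5 = 160 bp
Sorted largest to smallest: 160, 120 bp.

160, 120 bp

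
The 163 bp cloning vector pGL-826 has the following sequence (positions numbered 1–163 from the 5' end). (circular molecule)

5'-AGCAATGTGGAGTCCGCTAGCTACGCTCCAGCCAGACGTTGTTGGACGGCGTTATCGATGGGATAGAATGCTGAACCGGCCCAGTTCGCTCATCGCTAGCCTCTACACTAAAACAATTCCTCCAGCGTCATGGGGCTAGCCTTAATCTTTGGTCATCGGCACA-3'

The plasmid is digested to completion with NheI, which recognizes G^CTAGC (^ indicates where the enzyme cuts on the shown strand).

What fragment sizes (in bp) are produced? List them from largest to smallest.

NheI sites (GCTAGC) start at positions 16, 95, 135.
NheI cuts after the first base of each site, so after positions 16, 95, 135.
Circular molecule, 3 cuts → 3 fragments:
  17–95 → 79 bp
  96–135 → 40 bp
  136–163 then 1–16 → 28 + 16 = 44 bp
Sorted largest to smallest: 79, 44, 40 bp.

79, 44, 40 bp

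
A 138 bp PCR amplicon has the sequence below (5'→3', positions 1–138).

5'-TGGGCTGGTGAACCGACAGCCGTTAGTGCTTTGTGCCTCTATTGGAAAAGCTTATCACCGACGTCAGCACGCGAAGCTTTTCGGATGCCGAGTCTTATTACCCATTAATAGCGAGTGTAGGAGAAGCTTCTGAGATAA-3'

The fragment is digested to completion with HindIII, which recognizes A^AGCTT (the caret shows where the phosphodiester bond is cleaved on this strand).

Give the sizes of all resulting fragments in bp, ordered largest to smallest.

HindIII sites (AAGCTT) start at positions 48, 74, 124.
HindIII cuts after the first base of each site, so after positions 48, 74, 124.
Linear molecule, 3 cuts → 4 fragments:
  1–48 → 48 bp
  49–74 → 26 bp
  75–124 → 50 bp
  125–138 → 14 bp
Sorted largest to smallest: 50, 48, 26, 14 bp.

50, 48, 26, 14 bp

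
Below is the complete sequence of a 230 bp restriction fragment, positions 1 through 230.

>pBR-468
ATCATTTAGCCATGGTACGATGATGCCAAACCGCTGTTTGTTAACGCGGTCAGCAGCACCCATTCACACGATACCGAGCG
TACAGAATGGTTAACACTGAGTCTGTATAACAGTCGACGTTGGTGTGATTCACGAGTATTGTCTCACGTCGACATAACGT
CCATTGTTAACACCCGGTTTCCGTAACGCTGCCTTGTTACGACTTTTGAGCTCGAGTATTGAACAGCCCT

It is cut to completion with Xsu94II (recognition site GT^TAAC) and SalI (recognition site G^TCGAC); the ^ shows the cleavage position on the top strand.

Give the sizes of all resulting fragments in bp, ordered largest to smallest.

Xsu94II sites (GTTAAC) start at positions 40, 90, 166.
Xsu94II cuts after base 2 of each site, so after positions 41, 91, 167.
SalI sites (GTCGAC) start at positions 113, 148.
SalI cuts after the first base of each site, so after positions 113, 148.
Combined cut positions: 41, 91, 113, 148, 167.
Linear molecule, 5 cuts → 6 fragments:
  1–41 → 41 bp
  42–91 → 50 bp
  92–113 → 22 bp
  114–148 → 35 bp
  149–167 → 19 bp
  168–230 → 63 bp
Sorted largest to smallest: 63, 50, 41, 35, 22, 19 bp.

63, 50, 41, 35, 22, 19 bp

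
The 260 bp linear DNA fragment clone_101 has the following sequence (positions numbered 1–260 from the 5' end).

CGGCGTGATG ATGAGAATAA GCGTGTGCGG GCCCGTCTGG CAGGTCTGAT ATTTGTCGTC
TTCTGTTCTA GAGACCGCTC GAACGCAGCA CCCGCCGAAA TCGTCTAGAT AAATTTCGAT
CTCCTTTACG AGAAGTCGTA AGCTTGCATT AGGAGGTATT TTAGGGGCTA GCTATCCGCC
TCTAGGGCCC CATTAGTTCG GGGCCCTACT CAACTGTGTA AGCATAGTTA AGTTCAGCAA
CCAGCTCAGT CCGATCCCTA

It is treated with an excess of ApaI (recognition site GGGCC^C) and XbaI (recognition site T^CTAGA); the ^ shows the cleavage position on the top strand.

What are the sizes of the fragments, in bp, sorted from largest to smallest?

85, 55, 37, 34, 33, 16 bp

ApaI sites (GGGCCC) start at positions 29, 185, 201.
ApaI cuts after base 5 of each site (before the last base), so after positions 33, 189, 205.
XbaI sites (TCTAGA) start at positions 67, 104.
XbaI cuts after the first base of each site, so after positions 67, 104.
Combined cut positions: 33, 67, 104, 189, 205.
Linear molecule, 5 cuts → 6 fragments:
  1–33 → 33 bp
  34–67 → 34 bp
  68–104 → 37 bp
  105–189 → 85 bp
  190–205 → 16 bp
  206–260 → 55 bp
Sorted largest to smallest: 85, 55, 37, 34, 33, 16 bp.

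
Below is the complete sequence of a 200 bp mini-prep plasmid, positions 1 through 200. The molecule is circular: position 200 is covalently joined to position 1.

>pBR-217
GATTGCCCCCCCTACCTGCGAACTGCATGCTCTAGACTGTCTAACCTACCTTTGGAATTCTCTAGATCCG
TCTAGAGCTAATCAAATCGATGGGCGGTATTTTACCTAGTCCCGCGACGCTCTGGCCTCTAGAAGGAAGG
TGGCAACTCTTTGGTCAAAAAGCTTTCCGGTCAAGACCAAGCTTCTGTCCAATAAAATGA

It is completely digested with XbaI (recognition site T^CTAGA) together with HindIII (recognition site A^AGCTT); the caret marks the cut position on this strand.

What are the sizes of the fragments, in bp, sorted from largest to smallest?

57, 52, 32, 30, 19, 10 bp

XbaI sites (TCTAGA) start at positions 31, 61, 71, 128.
XbaI cuts after the first base of each site, so after positions 31, 61, 71, 128.
HindIII sites (AAGCTT) start at positions 160, 179.
HindIII cuts after the first base of each site, so after positions 160, 179.
Combined cut positions: 31, 61, 71, 128, 160, 179.
Circular molecule, 6 cuts → 6 fragments:
  32–61 → 30 bp
  62–71 → 10 bp
  72–128 → 57 bp
  129–160 → 32 bp
  161–179 → 19 bp
  180–200 then 1–31 → 21 + 31 = 52 bp
Sorted largest to smallest: 57, 52, 32, 30, 19, 10 bp.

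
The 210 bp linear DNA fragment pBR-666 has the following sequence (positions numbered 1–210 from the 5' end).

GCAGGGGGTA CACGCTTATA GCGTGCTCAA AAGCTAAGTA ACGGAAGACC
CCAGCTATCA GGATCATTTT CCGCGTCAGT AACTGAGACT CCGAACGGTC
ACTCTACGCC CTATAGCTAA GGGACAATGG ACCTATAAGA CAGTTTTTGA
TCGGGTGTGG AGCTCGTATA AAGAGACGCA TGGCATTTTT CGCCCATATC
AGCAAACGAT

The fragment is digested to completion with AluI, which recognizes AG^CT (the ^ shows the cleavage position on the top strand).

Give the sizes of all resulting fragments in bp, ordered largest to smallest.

AluI sites (AGCT) start at positions 32, 53, 115, 161.
AluI cuts after base 2 of each site, so after positions 33, 54, 116, 162.
Linear molecule, 4 cuts → 5 fragments:
  1–33 → 33 bp
  34–54 → 21 bp
  55–116 → 62 bp
  117–162 → 46 bp
  163–210 → 48 bp
Sorted largest to smallest: 62, 48, 46, 33, 21 bp.

62, 48, 46, 33, 21 bp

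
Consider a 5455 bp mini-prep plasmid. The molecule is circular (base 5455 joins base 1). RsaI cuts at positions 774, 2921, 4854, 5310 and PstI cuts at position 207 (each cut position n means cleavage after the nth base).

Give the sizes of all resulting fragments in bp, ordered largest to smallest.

2147, 1933, 567, 456, 352 bp

Combined cut positions (sorted): 207, 774, 2921, 4854, 5310.
Circular molecule, 5 cuts → 5 fragments:
  774 − 207 = 567 bp
  2921 − 774 = 2147 bp
  4854 − 2921 = 1933 bp
  5310 − 4854 = 456 bp
  wrap: 5455 − 5310 + 207 = 352 bp
Sorted largest to smallest: 2147, 1933, 567, 456, 352 bp.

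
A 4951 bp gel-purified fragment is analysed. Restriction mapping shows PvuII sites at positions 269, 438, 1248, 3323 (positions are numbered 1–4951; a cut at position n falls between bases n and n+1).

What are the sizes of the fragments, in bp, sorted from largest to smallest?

2075, 1628, 810, 269, 169 bp

Linear molecule, 4 cuts → 5 fragments:
  269 − 0 = 269 bp
  438 − 269 = 169 bp
  1248 − 438 = 810 bp
  3323 − 1248 = 2075 bp
  4951 − 3323 = 1628 bp
Sorted largest to smallest: 2075, 1628, 810, 269, 169 bp.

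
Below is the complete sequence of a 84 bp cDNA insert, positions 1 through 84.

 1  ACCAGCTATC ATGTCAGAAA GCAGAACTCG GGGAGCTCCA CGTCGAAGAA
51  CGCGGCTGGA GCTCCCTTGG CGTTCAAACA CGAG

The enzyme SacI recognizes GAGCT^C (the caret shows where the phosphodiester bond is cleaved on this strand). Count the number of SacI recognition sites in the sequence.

GAGCTC occurs starting at positions 33, 59.
SacI cuts at 2 sites.

2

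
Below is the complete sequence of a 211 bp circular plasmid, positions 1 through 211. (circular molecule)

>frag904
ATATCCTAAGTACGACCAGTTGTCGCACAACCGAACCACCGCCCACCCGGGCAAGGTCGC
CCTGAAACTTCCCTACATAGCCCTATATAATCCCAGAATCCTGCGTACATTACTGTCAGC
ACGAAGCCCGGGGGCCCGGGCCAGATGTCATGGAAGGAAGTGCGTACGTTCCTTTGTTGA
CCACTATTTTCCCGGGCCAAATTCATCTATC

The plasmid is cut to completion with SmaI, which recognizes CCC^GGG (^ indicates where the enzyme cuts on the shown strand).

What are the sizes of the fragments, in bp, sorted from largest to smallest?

81, 66, 56, 8 bp

SmaI sites (CCCGGG) start at positions 46, 127, 135, 191.
SmaI cuts after base 3 of each site, so after positions 48, 129, 137, 193.
Circular molecule, 4 cuts → 4 fragments:
  49–129 → 81 bp
  130–137 → 8 bp
  138–193 → 56 bp
  194–211 then 1–48 → 18 + 48 = 66 bp
Sorted largest to smallest: 81, 66, 56, 8 bp.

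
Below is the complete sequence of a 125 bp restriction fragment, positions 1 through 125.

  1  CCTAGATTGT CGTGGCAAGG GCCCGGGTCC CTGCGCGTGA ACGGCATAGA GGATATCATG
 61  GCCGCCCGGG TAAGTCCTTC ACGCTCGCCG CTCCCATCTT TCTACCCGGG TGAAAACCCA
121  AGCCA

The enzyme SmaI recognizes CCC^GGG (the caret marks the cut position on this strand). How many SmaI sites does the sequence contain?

3

CCCGGG occurs starting at positions 22, 65, 105.
SmaI cuts at 3 sites.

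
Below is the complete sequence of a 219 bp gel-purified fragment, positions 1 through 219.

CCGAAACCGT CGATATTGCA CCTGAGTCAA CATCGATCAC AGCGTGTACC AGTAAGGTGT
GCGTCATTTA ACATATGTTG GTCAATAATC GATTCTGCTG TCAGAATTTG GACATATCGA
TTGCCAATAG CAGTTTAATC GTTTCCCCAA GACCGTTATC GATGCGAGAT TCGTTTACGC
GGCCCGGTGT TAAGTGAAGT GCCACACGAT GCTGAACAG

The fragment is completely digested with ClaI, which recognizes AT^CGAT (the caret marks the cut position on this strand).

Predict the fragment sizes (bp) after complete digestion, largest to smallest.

ClaI sites (ATCGAT) start at positions 32, 88, 116, 158.
ClaI cuts after base 2 of each site, so after positions 33, 89, 117, 159.
Linear molecule, 4 cuts → 5 fragments:
  1–33 → 33 bp
  34–89 → 56 bp
  90–117 → 28 bp
  118–159 → 42 bp
  160–219 → 60 bp
Sorted largest to smallest: 60, 56, 42, 33, 28 bp.

60, 56, 42, 33, 28 bp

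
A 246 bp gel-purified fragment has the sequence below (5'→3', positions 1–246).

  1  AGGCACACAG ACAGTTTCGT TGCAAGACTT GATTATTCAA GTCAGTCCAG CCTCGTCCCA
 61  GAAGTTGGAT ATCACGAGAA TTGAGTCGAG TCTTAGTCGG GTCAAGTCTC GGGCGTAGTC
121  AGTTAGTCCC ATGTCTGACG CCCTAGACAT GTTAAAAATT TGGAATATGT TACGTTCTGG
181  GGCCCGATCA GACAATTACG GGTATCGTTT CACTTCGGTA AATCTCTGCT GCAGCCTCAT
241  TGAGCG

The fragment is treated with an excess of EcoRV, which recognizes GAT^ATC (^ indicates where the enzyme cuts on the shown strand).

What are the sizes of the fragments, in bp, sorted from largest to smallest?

176, 70 bp

The EcoRV site (GATATC) starts at position 68.
EcoRV cuts after base 3 of each site, so after position 70.
Linear molecule, 1 cut → 2 fragments:
  1–70 → 70 bp
  71–246 → 176 bp
Sorted largest to smallest: 176, 70 bp.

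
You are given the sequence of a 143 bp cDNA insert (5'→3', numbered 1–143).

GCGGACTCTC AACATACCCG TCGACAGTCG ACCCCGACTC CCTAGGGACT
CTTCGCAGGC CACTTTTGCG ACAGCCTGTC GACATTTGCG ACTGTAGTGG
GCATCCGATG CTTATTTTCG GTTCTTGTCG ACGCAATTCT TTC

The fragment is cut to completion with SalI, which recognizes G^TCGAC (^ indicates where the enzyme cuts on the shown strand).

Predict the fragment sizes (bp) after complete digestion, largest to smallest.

SalI sites (GTCGAC) start at positions 20, 27, 78, 127.
SalI cuts after the first base of each site, so after positions 20, 27, 78, 127.
Linear molecule, 4 cuts → 5 fragments:
  1–20 → 20 bp
  21–27 → 7 bp
  28–78 → 51 bp
  79–127 → 49 bp
  128–143 → 16 bp
Sorted largest to smallest: 51, 49, 20, 16, 7 bp.

51, 49, 20, 16, 7 bp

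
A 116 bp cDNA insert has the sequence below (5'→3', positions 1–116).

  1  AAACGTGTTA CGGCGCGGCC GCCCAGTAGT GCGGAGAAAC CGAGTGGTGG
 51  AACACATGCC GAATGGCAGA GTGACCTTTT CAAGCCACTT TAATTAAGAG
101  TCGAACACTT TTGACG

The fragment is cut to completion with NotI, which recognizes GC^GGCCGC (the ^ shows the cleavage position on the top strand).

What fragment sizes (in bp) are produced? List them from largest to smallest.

100, 16 bp

The NotI site (GCGGCCGC) starts at position 15.
NotI cuts after base 2 of each site, so after position 16.
Linear molecule, 1 cut → 2 fragments:
  1–16 → 16 bp
  17–116 → 100 bp
Sorted largest to smallest: 100, 16 bp.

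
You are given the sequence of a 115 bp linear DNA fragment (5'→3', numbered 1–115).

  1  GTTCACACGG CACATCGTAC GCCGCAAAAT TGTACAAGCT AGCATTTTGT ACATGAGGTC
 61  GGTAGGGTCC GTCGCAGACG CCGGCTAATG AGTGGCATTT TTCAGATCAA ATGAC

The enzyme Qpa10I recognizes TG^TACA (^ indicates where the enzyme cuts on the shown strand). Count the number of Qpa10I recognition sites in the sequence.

TGTACA occurs starting at positions 31, 48.
Qpa10I cuts at 2 sites.

2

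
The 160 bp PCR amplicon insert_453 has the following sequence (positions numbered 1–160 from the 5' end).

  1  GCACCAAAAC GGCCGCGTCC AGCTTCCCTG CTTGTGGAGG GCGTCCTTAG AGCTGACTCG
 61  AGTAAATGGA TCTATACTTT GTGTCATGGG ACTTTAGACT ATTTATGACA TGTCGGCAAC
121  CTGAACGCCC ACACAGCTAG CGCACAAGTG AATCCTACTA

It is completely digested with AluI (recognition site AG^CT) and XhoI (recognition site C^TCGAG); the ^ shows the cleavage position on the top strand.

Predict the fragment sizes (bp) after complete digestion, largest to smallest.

AluI sites (AGCT) start at positions 21, 51, 135.
AluI cuts after base 2 of each site, so after positions 22, 52, 136.
The XhoI site (CTCGAG) starts at position 57.
XhoI cuts after the first base of each site, so after position 57.
Combined cut positions: 22, 52, 57, 136.
Linear molecule, 4 cuts → 5 fragments:
  1–22 → 22 bp
  23–52 → 30 bp
  53–57 → 5 bp
  58–136 → 79 bp
  137–160 → 24 bp
Sorted largest to smallest: 79, 30, 24, 22, 5 bp.

79, 30, 24, 22, 5 bp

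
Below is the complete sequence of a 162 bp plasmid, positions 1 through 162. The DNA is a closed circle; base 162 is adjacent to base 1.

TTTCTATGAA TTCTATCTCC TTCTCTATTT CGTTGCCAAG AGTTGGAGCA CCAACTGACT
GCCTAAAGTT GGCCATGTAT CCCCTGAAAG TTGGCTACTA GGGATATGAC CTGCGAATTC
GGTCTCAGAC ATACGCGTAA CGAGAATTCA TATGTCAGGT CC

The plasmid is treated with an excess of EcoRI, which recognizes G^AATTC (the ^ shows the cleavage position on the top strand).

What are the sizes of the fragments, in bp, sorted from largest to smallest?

107, 29, 26 bp

EcoRI sites (GAATTC) start at positions 8, 115, 144.
EcoRI cuts after the first base of each site, so after positions 8, 115, 144.
Circular molecule, 3 cuts → 3 fragments:
  9–115 → 107 bp
  116–144 → 29 bp
  145–162 then 1–8 → 18 + 8 = 26 bp
Sorted largest to smallest: 107, 29, 26 bp.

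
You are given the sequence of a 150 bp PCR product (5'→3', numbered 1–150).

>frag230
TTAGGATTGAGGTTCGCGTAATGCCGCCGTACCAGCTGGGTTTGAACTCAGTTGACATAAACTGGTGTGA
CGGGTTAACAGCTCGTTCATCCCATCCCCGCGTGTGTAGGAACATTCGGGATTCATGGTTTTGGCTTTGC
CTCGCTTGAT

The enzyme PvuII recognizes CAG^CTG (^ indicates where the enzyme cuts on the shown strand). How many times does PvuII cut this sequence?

CAGCTG occurs starting at position 33.
PvuII cuts at 1 site.

1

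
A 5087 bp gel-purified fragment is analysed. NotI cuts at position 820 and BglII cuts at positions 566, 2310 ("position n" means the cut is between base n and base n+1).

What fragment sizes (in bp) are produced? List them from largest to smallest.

2777, 1490, 566, 254 bp

Combined cut positions (sorted): 566, 820, 2310.
Linear molecule, 3 cuts → 4 fragments:
  566 − 0 = 566 bp
  820 − 566 = 254 bp
  2310 − 820 = 1490 bp
  5087 − 2310 = 2777 bp
Sorted largest to smallest: 2777, 1490, 566, 254 bp.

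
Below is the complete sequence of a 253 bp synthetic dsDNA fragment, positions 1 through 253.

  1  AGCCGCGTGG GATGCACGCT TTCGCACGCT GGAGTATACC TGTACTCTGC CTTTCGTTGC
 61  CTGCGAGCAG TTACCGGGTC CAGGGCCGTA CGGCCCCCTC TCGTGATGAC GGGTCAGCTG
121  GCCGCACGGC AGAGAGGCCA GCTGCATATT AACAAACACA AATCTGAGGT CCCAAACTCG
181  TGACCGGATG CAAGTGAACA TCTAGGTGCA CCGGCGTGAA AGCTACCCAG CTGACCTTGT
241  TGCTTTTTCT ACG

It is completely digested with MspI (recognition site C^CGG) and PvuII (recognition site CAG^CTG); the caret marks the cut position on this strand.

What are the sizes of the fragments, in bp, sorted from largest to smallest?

74, 43, 43, 27, 24, 23, 19 bp

MspI sites (CCGG) start at positions 74, 184, 211.
MspI cuts after the first base of each site, so after positions 74, 184, 211.
PvuII sites (CAGCTG) start at positions 115, 139, 228.
PvuII cuts after base 3 of each site, so after positions 117, 141, 230.
Combined cut positions: 74, 117, 141, 184, 211, 230.
Linear molecule, 6 cuts → 7 fragments:
  1–74 → 74 bp
  75–117 → 43 bp
  118–141 → 24 bp
  142–184 → 43 bp
  185–211 → 27 bp
  212–230 → 19 bp
  231–253 → 23 bp
Sorted largest to smallest: 74, 43, 43, 27, 24, 23, 19 bp.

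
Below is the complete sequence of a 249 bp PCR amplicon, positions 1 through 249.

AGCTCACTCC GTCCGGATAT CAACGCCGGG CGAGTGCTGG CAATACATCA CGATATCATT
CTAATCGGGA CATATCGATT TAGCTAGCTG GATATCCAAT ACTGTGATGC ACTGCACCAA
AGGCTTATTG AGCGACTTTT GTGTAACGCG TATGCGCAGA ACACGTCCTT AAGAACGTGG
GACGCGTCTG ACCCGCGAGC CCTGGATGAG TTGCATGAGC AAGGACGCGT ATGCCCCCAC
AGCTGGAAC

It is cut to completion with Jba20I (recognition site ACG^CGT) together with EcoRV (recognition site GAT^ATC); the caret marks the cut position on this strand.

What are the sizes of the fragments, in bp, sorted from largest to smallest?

55, 43, 39, 36, 36, 22, 18 bp

Jba20I sites (ACGCGT) start at positions 146, 182, 225.
Jba20I cuts after base 3 of each site, so after positions 148, 184, 227.
EcoRV sites (GATATC) start at positions 16, 52, 91.
EcoRV cuts after base 3 of each site, so after positions 18, 54, 93.
Combined cut positions: 18, 54, 93, 148, 184, 227.
Linear molecule, 6 cuts → 7 fragments:
  1–18 → 18 bp
  19–54 → 36 bp
  55–93 → 39 bp
  94–148 → 55 bp
  149–184 → 36 bp
  185–227 → 43 bp
  228–249 → 22 bp
Sorted largest to smallest: 55, 43, 39, 36, 36, 22, 18 bp.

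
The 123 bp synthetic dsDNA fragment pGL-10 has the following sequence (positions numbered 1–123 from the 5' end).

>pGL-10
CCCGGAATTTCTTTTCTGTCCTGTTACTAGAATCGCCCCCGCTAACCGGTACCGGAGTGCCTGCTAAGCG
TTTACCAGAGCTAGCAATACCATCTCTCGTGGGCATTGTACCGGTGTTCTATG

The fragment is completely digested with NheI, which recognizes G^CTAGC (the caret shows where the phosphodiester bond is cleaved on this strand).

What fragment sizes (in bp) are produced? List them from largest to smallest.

80, 43 bp

The NheI site (GCTAGC) starts at position 80.
NheI cuts after the first base of each site, so after position 80.
Linear molecule, 1 cut → 2 fragments:
  1–80 → 80 bp
  81–123 → 43 bp
Sorted largest to smallest: 80, 43 bp.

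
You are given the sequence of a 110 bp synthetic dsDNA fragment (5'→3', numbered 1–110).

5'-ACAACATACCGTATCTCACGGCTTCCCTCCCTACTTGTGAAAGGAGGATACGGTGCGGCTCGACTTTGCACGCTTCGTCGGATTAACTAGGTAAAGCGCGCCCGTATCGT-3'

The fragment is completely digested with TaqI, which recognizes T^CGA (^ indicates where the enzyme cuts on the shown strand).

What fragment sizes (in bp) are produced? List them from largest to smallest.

60, 50 bp

The TaqI site (TCGA) starts at position 60.
TaqI cuts after the first base of each site, so after position 60.
Linear molecule, 1 cut → 2 fragments:
  1–60 → 60 bp
  61–110 → 50 bp
Sorted largest to smallest: 60, 50 bp.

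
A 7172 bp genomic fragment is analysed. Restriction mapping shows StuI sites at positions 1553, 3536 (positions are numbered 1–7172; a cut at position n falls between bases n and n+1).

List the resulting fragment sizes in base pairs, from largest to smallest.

3636, 1983, 1553 bp

Linear molecule, 2 cuts → 3 fragments:
  1553 − 0 = 1553 bp
  3536 − 1553 = 1983 bp
  7172 − 3536 = 3636 bp
Sorted largest to smallest: 3636, 1983, 1553 bp.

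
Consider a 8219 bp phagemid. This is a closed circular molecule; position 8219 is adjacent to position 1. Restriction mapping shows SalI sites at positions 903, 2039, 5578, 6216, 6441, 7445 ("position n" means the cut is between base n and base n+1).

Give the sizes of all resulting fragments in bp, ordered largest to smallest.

3539, 1677, 1136, 1004, 638, 225 bp

Circular molecule, 6 cuts → 6 fragments:
  2039 − 903 = 1136 bp
  5578 − 2039 = 3539 bp
  6216 − 5578 = 638 bp
  6441 − 6216 = 225 bp
  7445 − 6441 = 1004 bp
  wrap: 8219 − 7445 + 903 = 1677 bp
Sorted largest to smallest: 3539, 1677, 1136, 1004, 638, 225 bp.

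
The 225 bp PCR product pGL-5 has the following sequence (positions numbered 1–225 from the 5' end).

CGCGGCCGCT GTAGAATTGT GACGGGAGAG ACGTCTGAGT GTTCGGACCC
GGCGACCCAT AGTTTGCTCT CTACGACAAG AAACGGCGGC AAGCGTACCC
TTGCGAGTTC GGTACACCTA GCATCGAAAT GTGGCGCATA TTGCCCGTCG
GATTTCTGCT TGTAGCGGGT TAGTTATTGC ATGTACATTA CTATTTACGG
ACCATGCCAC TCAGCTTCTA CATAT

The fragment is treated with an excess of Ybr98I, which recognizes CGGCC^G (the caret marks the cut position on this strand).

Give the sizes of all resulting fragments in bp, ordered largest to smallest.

218, 7 bp

The Ybr98I site (CGGCCG) starts at position 3.
Ybr98I cuts after base 5 of each site (before the last base), so after position 7.
Linear molecule, 1 cut → 2 fragments:
  1–7 → 7 bp
  8–225 → 218 bp
Sorted largest to smallest: 218, 7 bp.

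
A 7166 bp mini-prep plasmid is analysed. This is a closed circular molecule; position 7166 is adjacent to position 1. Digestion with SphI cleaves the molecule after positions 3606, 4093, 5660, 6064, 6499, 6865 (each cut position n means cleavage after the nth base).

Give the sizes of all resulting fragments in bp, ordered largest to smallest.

Circular molecule, 6 cuts → 6 fragments:
  4093 − 3606 = 487 bp
  5660 − 4093 = 1567 bp
  6064 − 5660 = 404 bp
  6499 − 6064 = 435 bp
  6865 − 6499 = 366 bp
  wrap: 7166 − 6865 + 3606 = 3907 bp
Sorted largest to smallest: 3907, 1567, 487, 435, 404, 366 bp.

3907, 1567, 487, 435, 404, 366 bp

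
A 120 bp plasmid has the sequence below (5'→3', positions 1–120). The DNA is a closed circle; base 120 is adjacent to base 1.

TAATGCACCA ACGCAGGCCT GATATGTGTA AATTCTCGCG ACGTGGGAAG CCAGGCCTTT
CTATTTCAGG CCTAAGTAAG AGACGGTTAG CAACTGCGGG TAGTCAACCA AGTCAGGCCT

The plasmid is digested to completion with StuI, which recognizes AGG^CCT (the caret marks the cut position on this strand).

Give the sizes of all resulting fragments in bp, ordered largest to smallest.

47, 38, 20, 15 bp

StuI sites (AGGCCT) start at positions 15, 53, 68, 115.
StuI cuts after base 3 of each site, so after positions 17, 55, 70, 117.
Circular molecule, 4 cuts → 4 fragments:
  18–55 → 38 bp
  56–70 → 15 bp
  71–117 → 47 bp
  118–120 then 1–17 → 3 + 17 = 20 bp
Sorted largest to smallest: 47, 38, 20, 15 bp.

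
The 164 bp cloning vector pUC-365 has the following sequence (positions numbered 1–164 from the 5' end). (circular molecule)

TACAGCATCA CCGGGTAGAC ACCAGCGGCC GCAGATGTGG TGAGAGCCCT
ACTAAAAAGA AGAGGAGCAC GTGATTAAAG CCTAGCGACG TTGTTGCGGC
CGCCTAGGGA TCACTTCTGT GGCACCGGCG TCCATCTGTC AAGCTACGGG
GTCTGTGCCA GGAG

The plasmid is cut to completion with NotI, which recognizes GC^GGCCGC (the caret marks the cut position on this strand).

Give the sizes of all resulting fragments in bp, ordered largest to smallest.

NotI sites (GCGGCCGC) start at positions 25, 96.
NotI cuts after base 2 of each site, so after positions 26, 97.
Circular molecule, 2 cuts → 2 fragments:
  27–97 → 71 bp
  98–164 then 1–26 → 67 + 26 = 93 bp
Sorted largest to smallest: 93, 71 bp.

93, 71 bp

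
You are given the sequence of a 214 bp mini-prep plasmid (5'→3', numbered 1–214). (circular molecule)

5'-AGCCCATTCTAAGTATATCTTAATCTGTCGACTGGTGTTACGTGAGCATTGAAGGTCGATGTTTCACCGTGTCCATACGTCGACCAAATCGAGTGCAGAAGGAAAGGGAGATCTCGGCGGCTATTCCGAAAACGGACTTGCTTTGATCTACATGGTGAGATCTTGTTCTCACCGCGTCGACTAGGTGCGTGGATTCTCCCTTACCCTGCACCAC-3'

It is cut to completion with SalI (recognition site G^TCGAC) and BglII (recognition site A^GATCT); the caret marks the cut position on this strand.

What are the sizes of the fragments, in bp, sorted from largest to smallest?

SalI sites (GTCGAC) start at positions 27, 79, 176.
SalI cuts after the first base of each site, so after positions 27, 79, 176.
BglII sites (AGATCT) start at positions 109, 158.
BglII cuts after the first base of each site, so after positions 109, 158.
Combined cut positions: 27, 79, 109, 158, 176.
Circular molecule, 5 cuts → 5 fragments:
  28–79 → 52 bp
  80–109 → 30 bp
  110–158 → 49 bp
  159–176 → 18 bp
  177–214 then 1–27 → 38 + 27 = 65 bp
Sorted largest to smallest: 65, 52, 49, 30, 18 bp.

65, 52, 49, 30, 18 bp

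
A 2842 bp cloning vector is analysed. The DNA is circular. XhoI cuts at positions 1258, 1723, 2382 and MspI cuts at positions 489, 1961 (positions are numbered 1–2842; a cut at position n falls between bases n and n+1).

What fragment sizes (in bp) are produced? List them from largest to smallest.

Combined cut positions (sorted): 489, 1258, 1723, 1961, 2382.
Circular molecule, 5 cuts → 5 fragments:
  1258 − 489 = 769 bp
  1723 − 1258 = 465 bp
  1961 − 1723 = 238 bp
  2382 − 1961 = 421 bp
  wrap: 2842 − 2382 + 489 = 949 bp
Sorted largest to smallest: 949, 769, 465, 421, 238 bp.

949, 769, 465, 421, 238 bp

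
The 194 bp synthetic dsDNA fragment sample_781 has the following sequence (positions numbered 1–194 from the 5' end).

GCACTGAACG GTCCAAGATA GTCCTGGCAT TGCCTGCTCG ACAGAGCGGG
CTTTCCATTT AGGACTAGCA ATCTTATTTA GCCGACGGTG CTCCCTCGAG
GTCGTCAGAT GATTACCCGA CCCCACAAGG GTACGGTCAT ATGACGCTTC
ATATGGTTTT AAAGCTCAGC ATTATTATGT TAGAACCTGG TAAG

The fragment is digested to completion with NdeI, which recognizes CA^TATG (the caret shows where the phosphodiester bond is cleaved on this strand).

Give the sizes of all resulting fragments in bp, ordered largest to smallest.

139, 43, 12 bp

NdeI sites (CATATG) start at positions 138, 150.
NdeI cuts after base 2 of each site, so after positions 139, 151.
Linear molecule, 2 cuts → 3 fragments:
  1–139 → 139 bp
  140–151 → 12 bp
  152–194 → 43 bp
Sorted largest to smallest: 139, 43, 12 bp.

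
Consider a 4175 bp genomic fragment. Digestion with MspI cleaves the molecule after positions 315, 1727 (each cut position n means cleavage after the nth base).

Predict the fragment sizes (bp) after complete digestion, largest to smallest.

Linear molecule, 2 cuts → 3 fragments:
  315 − 0 = 315 bp
  1727 − 315 = 1412 bp
  4175 − 1727 = 2448 bp
Sorted largest to smallest: 2448, 1412, 315 bp.

2448, 1412, 315 bp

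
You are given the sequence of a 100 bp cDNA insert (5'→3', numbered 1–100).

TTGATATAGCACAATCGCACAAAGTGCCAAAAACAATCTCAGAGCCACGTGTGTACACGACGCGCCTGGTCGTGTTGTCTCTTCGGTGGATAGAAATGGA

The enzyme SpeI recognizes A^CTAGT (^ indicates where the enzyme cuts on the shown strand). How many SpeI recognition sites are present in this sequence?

0

No occurrence of ACTAGT is present in the sequence.
SpeI does not cut: 0 sites.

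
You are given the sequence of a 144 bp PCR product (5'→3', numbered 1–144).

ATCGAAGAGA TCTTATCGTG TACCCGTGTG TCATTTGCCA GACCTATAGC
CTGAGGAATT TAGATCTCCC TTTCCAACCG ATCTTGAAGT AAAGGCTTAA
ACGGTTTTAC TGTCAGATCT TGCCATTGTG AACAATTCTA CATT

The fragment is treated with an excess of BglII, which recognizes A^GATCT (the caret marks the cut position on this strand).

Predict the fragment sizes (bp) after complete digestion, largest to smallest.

BglII sites (AGATCT) start at positions 8, 62, 115.
BglII cuts after the first base of each site, so after positions 8, 62, 115.
Linear molecule, 3 cuts → 4 fragments:
  1–8 → 8 bp
  9–62 → 54 bp
  63–115 → 53 bp
  116–144 → 29 bp
Sorted largest to smallest: 54, 53, 29, 8 bp.

54, 53, 29, 8 bp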